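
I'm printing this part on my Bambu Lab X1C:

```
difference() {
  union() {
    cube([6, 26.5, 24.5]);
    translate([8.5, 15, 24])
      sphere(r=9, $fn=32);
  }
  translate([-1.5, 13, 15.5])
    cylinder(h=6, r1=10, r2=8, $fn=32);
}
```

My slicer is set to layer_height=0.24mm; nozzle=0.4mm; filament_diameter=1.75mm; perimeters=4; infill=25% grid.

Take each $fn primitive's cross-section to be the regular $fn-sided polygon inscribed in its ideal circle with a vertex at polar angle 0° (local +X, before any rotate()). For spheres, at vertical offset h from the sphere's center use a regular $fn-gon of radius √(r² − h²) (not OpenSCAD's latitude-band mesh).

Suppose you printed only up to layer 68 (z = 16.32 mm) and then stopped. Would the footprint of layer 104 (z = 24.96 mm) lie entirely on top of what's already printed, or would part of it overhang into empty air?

Compare the two slices. At z = 16.32: the 6×26.5 cube contributes its full rectangle (area 159.00 mm²); the sphere at (8.5, 15): section is a regular 32-gon, circumradius = √(r²−h²) = √(9²−7.68²) = 4.692 (area = (32/2)·4.692²·sin(360°/32) = 68.73 mm²); Taking the union: the regions partially overlap — summed areas 227.73 mm² minus the doubly-counted overlap 12.15 mm² gives 215.58 mm² — area = 215.58 mm²; the cone at (-1.5, 13) (r1=10→r2=8) has section circumradius 9.727 here — a regular 32-gon (area = (32/2)·9.727²·sin(360°/32) = 295.31 mm²); Taking the first minus the rest: starting from that combined region (215.58 mm²), the cone at (-1.5, 13) partially overlaps it — only the 114.45 mm² overlap (of its 295.31 mm²) is removed, clipping the outline — area = 101.13 mm². At z = 24.96: the cube does not reach this height (z outside [0, 24.5]); the r=9 sphere at (8.5, 15) slices to a regular 32-gon of circumradius 8.949 (√(r²−h²) with h=0.96 from center) (area = (32/2)·8.949²·sin(360°/32) = 249.96 mm²); Combining (union): only the r=9 sphere at (8.5, 15) is present, so the union is just that shape — area = 249.96 mm²; the cone at (-1.5, 13) is absent (z outside [15.5, 21.5]); Subtracting the remaining from the first: none of the subtracted shapes is present at this height, so the result so far is unchanged — area = 249.96 mm². Checking containment: at z = 24.96 the cross-section extends beyond the z = 16.32 cross-section by about 200.30 mm².

part overhangs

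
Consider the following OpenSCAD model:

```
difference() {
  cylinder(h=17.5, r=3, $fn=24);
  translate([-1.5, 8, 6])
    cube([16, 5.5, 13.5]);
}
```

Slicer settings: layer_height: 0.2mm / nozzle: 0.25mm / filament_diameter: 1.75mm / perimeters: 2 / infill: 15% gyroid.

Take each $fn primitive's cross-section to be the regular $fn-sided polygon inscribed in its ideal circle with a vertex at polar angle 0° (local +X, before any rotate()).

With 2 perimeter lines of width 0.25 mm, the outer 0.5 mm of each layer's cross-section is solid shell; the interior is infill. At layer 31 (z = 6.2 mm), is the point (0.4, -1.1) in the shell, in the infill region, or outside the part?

At z = 6.2 mm: the r=3 cylinder gives a regular 24-gon of circumradius 3 (constant along its height); the cube at (-1.5, 8) (footprint 16×5.5) is included at this height; Subtracting the remaining from the first: starting from the r=3 cylinder, the 16×5.5 cube at (-1.5, 8) misses the remaining region (no effect) — 1 connected region. Overall, the cross-section is a single solid region. The nearest boundary edge runs (1.50, -2.60)→(0.78, -2.90); distance from the point to it = 1.80 mm. The point is inside the cross-section and 1.80 mm from the nearest boundary — more than the 0.5 mm shell width (2 × 0.25), so it's in the infill interior.

infill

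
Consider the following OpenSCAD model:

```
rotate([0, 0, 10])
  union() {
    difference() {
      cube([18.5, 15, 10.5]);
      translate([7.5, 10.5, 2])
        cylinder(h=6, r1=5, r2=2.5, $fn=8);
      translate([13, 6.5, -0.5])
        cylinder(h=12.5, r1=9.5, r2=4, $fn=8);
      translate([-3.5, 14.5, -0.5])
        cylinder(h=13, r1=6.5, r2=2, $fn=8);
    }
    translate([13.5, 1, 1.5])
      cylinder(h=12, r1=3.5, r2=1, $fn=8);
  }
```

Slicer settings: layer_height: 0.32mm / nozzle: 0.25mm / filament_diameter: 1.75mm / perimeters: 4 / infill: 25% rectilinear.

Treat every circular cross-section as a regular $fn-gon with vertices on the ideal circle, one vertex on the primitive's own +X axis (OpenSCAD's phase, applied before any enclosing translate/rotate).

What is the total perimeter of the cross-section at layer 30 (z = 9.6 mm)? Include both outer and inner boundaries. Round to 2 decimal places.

At z = 9.6 mm: the cube (footprint 18.5×15) is included at this height (perimeter 67.00 mm); the cone at (7.5, 10.5) does not reach this height (z outside [2, 8]); the cone at (13, 6.5) contributes a regular 8-gon of circumradius 5.056 (interpolated between r1=9.5 and r2=4 at t=0.808) (perimeter = 2·8·5.056·sin(180°/8) = 30.96 mm); the cone at (-3.5, 14.5): at t=0.777 of its height the radius interpolates to r₁+(r₂−r₁)t = 3.004, giving a regular 8-gon of that circumradius (perimeter = 2·8·3.004·sin(180°/8) = 18.39 mm); Subtracting the remaining from the first: starting from the 18.5×15 cube, the cone at (13, 6.5) lies wholly inside it (removes its full 72.30 mm² and its 30.96 mm outline becomes a hole wall); the cone at (-3.5, 14.5) misses the remaining region (no effect) — boundary (outer + 1 inner loop) = 97.96 mm; the cone at (13.5, 1): at t=0.675 of its height the radius interpolates to r₁+(r₂−r₁)t = 1.813, giving a regular 8-gon of that circumradius (perimeter = 2·8·1.813·sin(180°/8) = 11.10 mm); Taking the union: the regions partially overlap (shared area 5.76 mm²), so the edge portions inside another operand are dropped and the merged outline is re-measured after clipping — boundary (outer + 1 inner loop) = 98.88 mm; (rotated 10° about Z; rotation is an isometry so areas/perimeters/island counts are preserved). Overall, the cross-section is one region with 1 hole. Total boundary length (outer + inner) = 98.88 mm.

98.88 mm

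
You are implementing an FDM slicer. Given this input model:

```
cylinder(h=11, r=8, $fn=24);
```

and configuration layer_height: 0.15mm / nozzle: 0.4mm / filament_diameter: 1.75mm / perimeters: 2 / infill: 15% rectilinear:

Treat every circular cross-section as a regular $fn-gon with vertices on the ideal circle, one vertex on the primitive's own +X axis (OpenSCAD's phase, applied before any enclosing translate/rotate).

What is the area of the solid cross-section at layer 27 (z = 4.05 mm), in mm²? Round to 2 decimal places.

At z = 4.05 mm: the cylinder: section is a regular 24-gon, circumradius r=8 (area = (24/2)·8.000²·sin(360°/24) = 198.77 mm²). Overall, the cross-section is a single solid region. Net area = 198.77 mm².

198.77 mm²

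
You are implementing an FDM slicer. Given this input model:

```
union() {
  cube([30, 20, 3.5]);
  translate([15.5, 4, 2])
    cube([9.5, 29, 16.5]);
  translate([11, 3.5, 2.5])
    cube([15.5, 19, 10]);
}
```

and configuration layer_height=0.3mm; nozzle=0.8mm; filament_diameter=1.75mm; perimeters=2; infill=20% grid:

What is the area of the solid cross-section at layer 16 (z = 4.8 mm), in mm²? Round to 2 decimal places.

394.25 mm²

At z = 4.8 mm: the cube does not reach this height (z outside [0, 3.5]); the cube at (15.5, 4) is present — its section is the full 9.5×29 rectangle (area 275.50 mm²); the cube at (11, 3.5) is present — its section is the full 15.5×19 rectangle (area 294.50 mm²); Merging all regions: the regions partially overlap — summed areas 570.00 mm² minus the doubly-counted overlap 175.75 mm² gives 394.25 mm² — area = 394.25 mm². Overall, the cross-section is a single solid region. Net area = 394.25 mm².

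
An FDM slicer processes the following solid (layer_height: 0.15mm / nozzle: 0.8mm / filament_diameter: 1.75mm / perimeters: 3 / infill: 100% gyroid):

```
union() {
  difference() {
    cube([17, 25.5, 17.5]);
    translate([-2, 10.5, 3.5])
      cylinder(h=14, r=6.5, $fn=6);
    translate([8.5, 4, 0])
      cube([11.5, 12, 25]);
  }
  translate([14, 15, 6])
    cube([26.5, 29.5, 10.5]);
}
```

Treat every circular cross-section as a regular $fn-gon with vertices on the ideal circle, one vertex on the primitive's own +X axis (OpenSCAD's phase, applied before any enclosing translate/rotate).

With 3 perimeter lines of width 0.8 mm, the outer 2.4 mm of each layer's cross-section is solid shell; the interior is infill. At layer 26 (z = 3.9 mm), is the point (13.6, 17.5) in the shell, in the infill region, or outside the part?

shell

At z = 3.9 mm: the cube (footprint 17×25.5) is included at this height; the cylinder at (-2, 10.5): section is a regular 6-gon, circumradius r=6.5; the cube at (8.5, 4) is present — its section is the full 11.5×12 rectangle; After the difference (first − rest): starting from the 17×25.5 cube, the r=6.5 cylinder at (-2, 10.5) partially overlaps it — only the 32.37 mm² overlap (of its 109.77 mm²) is removed, clipping the outline; the 11.5×12 cube at (8.5, 4) partially overlaps it — only the 102.00 mm² overlap (of its 138.00 mm²) is removed, clipping the outline — 1 connected region; the cube at (14, 15) is absent (z outside [6, 16.5]); Merging all regions: only that combined region is present, so the union is just that shape — 1 connected region. Overall, the cross-section is a single solid region. The nearest boundary edge runs (17.00, 16.00)→(8.50, 16.00); distance from the point to it = 1.50 mm. The point is inside the cross-section, 1.50 mm from the nearest boundary — within the 2.4 mm shell band (3 × 0.8).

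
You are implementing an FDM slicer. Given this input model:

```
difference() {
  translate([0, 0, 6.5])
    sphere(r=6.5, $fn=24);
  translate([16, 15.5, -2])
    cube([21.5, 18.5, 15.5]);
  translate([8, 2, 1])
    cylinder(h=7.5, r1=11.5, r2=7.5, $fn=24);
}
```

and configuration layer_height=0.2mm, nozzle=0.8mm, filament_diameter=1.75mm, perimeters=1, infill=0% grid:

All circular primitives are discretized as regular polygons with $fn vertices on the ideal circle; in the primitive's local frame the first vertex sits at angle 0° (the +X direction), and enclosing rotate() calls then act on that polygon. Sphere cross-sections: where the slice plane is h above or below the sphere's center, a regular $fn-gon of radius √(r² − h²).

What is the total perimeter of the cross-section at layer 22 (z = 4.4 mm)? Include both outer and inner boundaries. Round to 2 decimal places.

At z = 4.4 mm: the sphere: section is a regular 24-gon, circumradius = √(r²−h²) = √(6.5²−2.1²) = 6.151 (perimeter = 2·24·6.151·sin(180°/24) = 38.54 mm); the 21.5×18.5 cube at (16, 15.5) contributes its full rectangle (perimeter 80.00 mm); the cone at (8, 2) contributes a regular 24-gon of circumradius 9.687 (interpolated between r1=11.5 and r2=7.5 at t=0.453) (perimeter = 2·24·9.687·sin(180°/24) = 60.69 mm); Subtracting the remaining from the first: starting from the r=6.5 sphere, the 21.5×18.5 cube at (16, 15.5) misses the remaining region (no effect); the cone at (8, 2) partially overlaps it — only the 67.23 mm² overlap (of its 291.42 mm²) is removed, clipping the outline — boundary = 34.00 mm. Overall, the cross-section is a single solid region. Total boundary length (outer) = 34.00 mm.

34.00 mm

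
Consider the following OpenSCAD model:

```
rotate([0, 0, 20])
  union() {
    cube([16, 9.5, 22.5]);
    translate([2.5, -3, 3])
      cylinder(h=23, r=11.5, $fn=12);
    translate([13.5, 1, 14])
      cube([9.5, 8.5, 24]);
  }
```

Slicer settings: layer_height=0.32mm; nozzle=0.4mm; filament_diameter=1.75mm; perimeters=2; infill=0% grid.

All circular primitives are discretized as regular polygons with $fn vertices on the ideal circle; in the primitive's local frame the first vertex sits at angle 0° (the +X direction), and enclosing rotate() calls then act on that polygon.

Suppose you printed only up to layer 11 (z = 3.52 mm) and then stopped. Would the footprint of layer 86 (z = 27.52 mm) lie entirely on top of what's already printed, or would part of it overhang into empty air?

Compare the two slices. At z = 3.52: the cube (footprint 16×9.5) is included at this height (area 152.00 mm²); the r=11.5 cylinder at (2.5, -3) contributes a regular 12-gon of circumradius 11.5 (area = (12/2)·11.500²·sin(360°/12) = 396.75 mm²); the cube at (13.5, 1) is not intersected at this z (z outside [14, 38]); Merging all regions: the regions partially overlap — summed areas 548.75 mm² minus the doubly-counted overlap 86.31 mm² gives 462.44 mm² — area = 462.44 mm²; (rotated 20° about Z; rotation is an isometry so areas/perimeters/island counts are preserved). At z = 27.52: the cube is not intersected at this z (z outside [0, 22.5]); the cylinder at (2.5, -3) is absent (z outside [3, 26]); the cube at (13.5, 1) (footprint 9.5×8.5) is included at this height (area 80.75 mm²); Combining (union): only the 9.5×8.5 cube at (13.5, 1) is present, so the union is just that shape — area = 80.75 mm²; (rotated 20° about Z; rotation is an isometry so areas/perimeters/island counts are preserved). Checking containment: at z = 27.52 the cross-section extends beyond the z = 3.52 cross-section by about 59.50 mm².

part overhangs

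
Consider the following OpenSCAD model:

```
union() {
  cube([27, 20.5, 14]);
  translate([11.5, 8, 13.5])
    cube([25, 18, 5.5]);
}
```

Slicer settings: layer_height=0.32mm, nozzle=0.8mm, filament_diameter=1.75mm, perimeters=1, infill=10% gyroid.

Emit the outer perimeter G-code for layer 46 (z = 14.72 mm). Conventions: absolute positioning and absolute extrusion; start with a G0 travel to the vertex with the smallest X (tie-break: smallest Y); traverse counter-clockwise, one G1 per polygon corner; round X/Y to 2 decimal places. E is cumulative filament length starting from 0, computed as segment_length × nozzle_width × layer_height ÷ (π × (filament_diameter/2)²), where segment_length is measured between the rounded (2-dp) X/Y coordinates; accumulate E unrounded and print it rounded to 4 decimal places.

At z = 14.72 mm: the cube is not intersected at this z (z outside [0, 14]); the cube at (11.5, 8) (footprint 25×18) is included at this height; Combining (union): only the 25×18 cube at (11.5, 8) is present, so the union is just that shape — 1 connected region. The outline is a single polygon with 4 vertices. Extrusion per mm of travel: 0.8 × 0.32 / (π × 0.875²) = 0.106432. Accumulating E over each segment gives final E = 9.1532.

G0 X11.50 Y8.00 Z14.72
G1 X36.50 Y8.00 E2.6608
G1 X36.50 Y26.00 E4.5766
G1 X11.50 Y26.00 E7.2374
G1 X11.50 Y8.00 E9.1532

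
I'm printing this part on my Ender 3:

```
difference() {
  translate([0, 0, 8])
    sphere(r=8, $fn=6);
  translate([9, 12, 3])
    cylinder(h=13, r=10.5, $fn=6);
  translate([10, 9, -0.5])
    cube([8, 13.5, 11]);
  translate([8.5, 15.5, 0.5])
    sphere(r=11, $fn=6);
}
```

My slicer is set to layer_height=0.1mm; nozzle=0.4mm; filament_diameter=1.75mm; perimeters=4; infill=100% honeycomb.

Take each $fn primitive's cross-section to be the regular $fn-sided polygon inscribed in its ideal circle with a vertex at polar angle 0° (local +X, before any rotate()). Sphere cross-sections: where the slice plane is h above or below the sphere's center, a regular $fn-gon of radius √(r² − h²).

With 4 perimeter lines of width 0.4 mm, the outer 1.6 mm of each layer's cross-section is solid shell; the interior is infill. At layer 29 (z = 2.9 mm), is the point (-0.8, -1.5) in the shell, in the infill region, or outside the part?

infill

At z = 2.9 mm: the r=8 sphere contributes a regular 6-gon of circumradius √(8²−5.1²) = 6.164; the cylinder at (9, 12) is not intersected at this z (z outside [3, 16]); the 8×13.5 cube at (10, 9) contributes its full rectangle; the r=11 sphere at (8.5, 15.5) slices to a regular 6-gon of circumradius 10.735 (√(r²−h²) with h=2.4 from center); Subtracting the remaining from the first: starting from the r=8 sphere, the 8×13.5 cube at (10, 9) misses the remaining region (no effect); the r=11 sphere at (8.5, 15.5) misses the remaining region (no effect) — 1 connected region. Overall, the cross-section is a single solid region. The nearest boundary edge runs (3.08, -5.34)→(-3.08, -5.34); distance from the point to it = 3.84 mm. The point is inside the cross-section and 3.84 mm from the nearest boundary — more than the 1.6 mm shell width (4 × 0.4), so it's in the infill interior.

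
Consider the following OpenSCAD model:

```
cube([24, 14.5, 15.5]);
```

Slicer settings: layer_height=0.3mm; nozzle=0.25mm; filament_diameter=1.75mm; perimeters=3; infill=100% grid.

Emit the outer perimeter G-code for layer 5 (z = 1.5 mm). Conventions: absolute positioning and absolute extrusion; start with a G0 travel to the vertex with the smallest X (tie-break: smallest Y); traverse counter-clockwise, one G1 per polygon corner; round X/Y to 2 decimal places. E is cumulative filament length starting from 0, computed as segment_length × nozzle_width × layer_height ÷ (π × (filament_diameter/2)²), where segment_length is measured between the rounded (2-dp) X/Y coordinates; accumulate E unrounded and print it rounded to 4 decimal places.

At z = 1.5 mm: the cube (footprint 24×14.5) is included at this height. The outline is a single polygon with 4 vertices. Extrusion per mm of travel: 0.25 × 0.3 / (π × 0.875²) = 0.031181. Accumulating E over each segment gives final E = 2.4010.

G0 X0.00 Y0.00 Z1.50
G1 X24.00 Y0.00 E0.7484
G1 X24.00 Y14.50 E1.2005
G1 X0.00 Y14.50 E1.9488
G1 X0.00 Y0.00 E2.4010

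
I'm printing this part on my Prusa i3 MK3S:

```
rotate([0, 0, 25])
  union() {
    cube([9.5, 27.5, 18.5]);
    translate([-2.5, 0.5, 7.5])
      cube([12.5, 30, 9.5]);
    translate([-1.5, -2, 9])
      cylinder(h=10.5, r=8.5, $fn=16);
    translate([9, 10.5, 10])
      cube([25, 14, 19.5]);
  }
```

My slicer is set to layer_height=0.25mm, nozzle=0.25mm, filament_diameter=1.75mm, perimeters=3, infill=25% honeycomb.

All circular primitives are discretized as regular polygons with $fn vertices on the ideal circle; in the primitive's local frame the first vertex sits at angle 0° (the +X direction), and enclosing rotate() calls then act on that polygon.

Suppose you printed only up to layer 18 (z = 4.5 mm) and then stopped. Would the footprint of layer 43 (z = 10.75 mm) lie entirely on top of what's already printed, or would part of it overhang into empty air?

part overhangs

Compare the two slices. At z = 4.5: the 9.5×27.5 cube contributes its full rectangle (area 261.25 mm²); the cube at (-2.5, 0.5) is not intersected at this z (z outside [7.5, 17]); the cylinder at (-1.5, -2) is not intersected at this z (z outside [9, 19.5]); the cube at (9, 10.5) does not reach this height (z outside [10, 29.5]); Merging all regions: only the 9.5×27.5 cube is present, so the union is just that shape — area = 261.25 mm²; (whole slice rotated 25° about Z — lengths, areas and connectivity unchanged). At z = 10.75: the 9.5×27.5 cube contributes its full rectangle (area 261.25 mm²); the cube at (-2.5, 0.5) (footprint 12.5×30) is included at this height (area 375.00 mm²); the r=8.5 cylinder at (-1.5, -2) gives a regular 16-gon of circumradius 8.5 (constant along its height) (area = (16/2)·8.500²·sin(360°/16) = 221.19 mm²); the cube at (9, 10.5) (footprint 25×14) is included at this height (area 350.00 mm²); Taking the union: the regions partially overlap — summed areas 1207.44 mm² minus the doubly-counted overlap 314.35 mm² gives 893.09 mm² — area = 893.09 mm²; (rotated 25° about Z; rotation is an isometry so areas/perimeters/island counts are preserved). Checking containment: at z = 10.75 the cross-section extends beyond the z = 4.5 cross-section by about 631.84 mm².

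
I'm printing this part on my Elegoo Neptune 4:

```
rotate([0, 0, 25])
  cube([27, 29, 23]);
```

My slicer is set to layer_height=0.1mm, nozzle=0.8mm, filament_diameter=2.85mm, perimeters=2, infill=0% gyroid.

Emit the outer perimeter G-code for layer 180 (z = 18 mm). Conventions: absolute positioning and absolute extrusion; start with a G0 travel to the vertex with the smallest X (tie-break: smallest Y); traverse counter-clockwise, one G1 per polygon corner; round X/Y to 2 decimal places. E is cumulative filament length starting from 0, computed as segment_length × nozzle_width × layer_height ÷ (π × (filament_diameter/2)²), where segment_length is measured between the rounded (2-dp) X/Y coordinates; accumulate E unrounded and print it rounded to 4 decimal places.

At z = 18 mm: the 27×29 cube contributes its full rectangle; (rotated 25° about Z; rotation is an isometry so areas/perimeters/island counts are preserved). The outline is a single polygon with 4 vertices. Extrusion per mm of travel: 0.8 × 0.1 / (π × 1.425²) = 0.012540. Accumulating E over each segment gives final E = 1.4045.

G0 X-12.26 Y26.28 Z18.00
G1 X0.00 Y0.00 E0.3637
G1 X24.47 Y11.41 E0.7022
G1 X12.21 Y37.69 E1.0659
G1 X-12.26 Y26.28 E1.4045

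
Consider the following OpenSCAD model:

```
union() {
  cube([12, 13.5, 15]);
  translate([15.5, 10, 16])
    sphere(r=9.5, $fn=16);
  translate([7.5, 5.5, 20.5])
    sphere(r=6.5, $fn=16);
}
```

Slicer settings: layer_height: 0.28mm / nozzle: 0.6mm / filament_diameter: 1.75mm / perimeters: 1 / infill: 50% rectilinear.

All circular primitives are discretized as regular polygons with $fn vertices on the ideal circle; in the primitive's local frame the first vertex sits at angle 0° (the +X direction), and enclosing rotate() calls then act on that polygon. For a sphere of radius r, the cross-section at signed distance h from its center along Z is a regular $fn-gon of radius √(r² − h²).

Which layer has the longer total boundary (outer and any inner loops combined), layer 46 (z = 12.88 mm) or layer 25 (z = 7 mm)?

layer 46 (z = 12.88 mm)

Layer 46 (z = 12.88): the cube is present — its section is the full 12×13.5 rectangle (perimeter 51.00 mm); the sphere at (15.5, 10): section is a regular 16-gon, circumradius = √(r²−h²) = √(9.5²−3.12²) = 8.973 (perimeter = 2·16·8.973·sin(180°/16) = 56.02 mm); the sphere at (7.5, 5.5) does not reach this height (|z−center|=7.620 > r=6.5); Combining (union): the regions partially overlap (shared area 49.37 mm²), so the edge portions inside another operand are dropped and the merged outline is re-measured after clipping — boundary = 76.52 mm. So its perimeter = 76.52 mm. Layer 25 (z = 7): the cube is present — its section is the full 12×13.5 rectangle (perimeter 51.00 mm); the sphere at (15.5, 10): section is a regular 16-gon, circumradius = √(r²−h²) = √(9.5²−9²) = 3.041 (perimeter = 2·16·3.041·sin(180°/16) = 18.99 mm); the sphere at (7.5, 5.5) is absent (|z−center|=13.500 > r=6.5); Combining (union): the 2 present regions are separate (no shared area or edge), so areas and boundary lengths simply add and each stays a separate island — boundary = 69.99 mm. So its perimeter = 69.99 mm. Layer 46 is larger (76.52 vs 69.99 mm).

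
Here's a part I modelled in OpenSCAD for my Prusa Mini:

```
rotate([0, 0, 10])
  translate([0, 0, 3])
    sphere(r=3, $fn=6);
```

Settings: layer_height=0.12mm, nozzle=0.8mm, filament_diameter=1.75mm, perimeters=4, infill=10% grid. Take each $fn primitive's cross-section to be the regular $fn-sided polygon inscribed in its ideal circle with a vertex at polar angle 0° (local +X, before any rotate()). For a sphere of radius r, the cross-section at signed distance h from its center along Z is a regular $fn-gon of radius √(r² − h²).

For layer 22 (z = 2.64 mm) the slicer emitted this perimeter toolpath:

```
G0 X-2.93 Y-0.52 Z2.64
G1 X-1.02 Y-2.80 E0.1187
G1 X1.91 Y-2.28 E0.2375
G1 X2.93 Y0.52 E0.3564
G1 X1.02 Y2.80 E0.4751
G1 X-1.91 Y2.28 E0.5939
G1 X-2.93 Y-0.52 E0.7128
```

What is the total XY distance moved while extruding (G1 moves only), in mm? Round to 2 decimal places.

17.86 mm

Sum the Euclidean lengths of each G1 segment: total = 17.86 mm.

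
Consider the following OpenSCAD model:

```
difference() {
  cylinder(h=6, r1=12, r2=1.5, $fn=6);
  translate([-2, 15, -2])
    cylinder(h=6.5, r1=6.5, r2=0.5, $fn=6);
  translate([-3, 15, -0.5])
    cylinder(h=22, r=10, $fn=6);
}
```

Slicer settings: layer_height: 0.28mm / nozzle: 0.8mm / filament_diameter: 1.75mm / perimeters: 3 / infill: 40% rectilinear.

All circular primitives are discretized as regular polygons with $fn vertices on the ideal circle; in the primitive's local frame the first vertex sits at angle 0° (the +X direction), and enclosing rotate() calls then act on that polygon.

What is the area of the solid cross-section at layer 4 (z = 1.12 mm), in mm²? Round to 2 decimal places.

242.15 mm²

At z = 1.12 mm: the cone (r1=12→r2=1.5) has section circumradius 10.040 here — a regular 6-gon (area = (6/2)·10.040²·sin(360°/6) = 261.89 mm²); the cone at (-2, 15): at t=0.480 of its height the radius interpolates to r₁+(r₂−r₁)t = 3.620, giving a regular 6-gon of that circumradius (area = (6/2)·3.620²·sin(360°/6) = 34.05 mm²); the r=10 cylinder at (-3, 15) contributes a regular 6-gon of circumradius 10 (area = (6/2)·10.000²·sin(360°/6) = 259.81 mm²); After the difference (first − rest): starting from the cone (261.89 mm²), the cone at (-2, 15) misses the remaining region (no effect); the r=10 cylinder at (-3, 15) partially overlaps it — only the 19.74 mm² overlap (of its 259.81 mm²) is removed, clipping the outline — area = 242.15 mm². Overall, the cross-section is a single solid region. Net area = 242.15 mm².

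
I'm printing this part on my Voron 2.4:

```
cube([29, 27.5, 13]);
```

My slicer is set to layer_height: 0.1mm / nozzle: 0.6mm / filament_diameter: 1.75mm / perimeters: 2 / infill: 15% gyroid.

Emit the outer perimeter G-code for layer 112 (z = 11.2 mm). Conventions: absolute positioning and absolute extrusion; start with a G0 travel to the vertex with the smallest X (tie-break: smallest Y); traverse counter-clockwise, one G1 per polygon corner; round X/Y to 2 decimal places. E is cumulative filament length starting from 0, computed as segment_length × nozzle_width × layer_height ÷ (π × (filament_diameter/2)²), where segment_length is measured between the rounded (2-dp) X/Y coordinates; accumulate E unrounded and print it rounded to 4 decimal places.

G0 X0.00 Y0.00 Z11.20
G1 X29.00 Y0.00 E0.7234
G1 X29.00 Y27.50 E1.4094
G1 X0.00 Y27.50 E2.1328
G1 X0.00 Y0.00 E2.8188

At z = 11.2 mm: the cube (footprint 29×27.5) is included at this height. The outline is a single polygon with 4 vertices. Extrusion per mm of travel: 0.6 × 0.1 / (π × 0.875²) = 0.024945. Accumulating E over each segment gives final E = 2.8188.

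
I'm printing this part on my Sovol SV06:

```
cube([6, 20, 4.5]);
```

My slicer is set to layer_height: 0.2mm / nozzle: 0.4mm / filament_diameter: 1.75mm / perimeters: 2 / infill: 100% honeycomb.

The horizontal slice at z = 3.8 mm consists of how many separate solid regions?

1

At z = 3.8 mm: the cube (footprint 6×20) is included at this height. The result has 1 disconnected region.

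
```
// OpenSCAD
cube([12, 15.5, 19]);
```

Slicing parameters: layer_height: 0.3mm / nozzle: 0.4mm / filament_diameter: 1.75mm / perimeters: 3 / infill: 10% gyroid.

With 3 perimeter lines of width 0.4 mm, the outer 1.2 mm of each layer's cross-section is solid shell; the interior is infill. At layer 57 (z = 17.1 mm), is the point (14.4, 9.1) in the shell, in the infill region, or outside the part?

outside

At z = 17.1 mm: the 12×15.5 cube contributes its full rectangle. Overall, the cross-section is a single solid region. The nearest boundary edge runs (12.00, 0.00)→(12.00, 15.50); distance from the point to it = 2.40 mm. The point is not inside any of the regions above, so it lies outside the cross-section (2.40 mm from the nearest boundary).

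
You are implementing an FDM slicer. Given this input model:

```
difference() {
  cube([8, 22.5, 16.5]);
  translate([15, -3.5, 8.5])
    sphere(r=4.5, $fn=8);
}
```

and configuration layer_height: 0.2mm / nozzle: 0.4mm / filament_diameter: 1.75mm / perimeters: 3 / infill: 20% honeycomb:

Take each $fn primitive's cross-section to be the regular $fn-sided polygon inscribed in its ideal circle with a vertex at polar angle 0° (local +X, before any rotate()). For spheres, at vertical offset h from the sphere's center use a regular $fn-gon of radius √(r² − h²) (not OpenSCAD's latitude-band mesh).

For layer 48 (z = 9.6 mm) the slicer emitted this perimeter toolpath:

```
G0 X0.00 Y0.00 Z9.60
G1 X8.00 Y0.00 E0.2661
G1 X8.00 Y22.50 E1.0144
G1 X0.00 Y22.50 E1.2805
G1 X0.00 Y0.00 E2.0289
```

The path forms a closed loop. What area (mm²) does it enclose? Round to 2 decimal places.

Apply the shoelace formula to the sequence of (X, Y) vertices; enclosed area = 180.00 mm².

180.00 mm²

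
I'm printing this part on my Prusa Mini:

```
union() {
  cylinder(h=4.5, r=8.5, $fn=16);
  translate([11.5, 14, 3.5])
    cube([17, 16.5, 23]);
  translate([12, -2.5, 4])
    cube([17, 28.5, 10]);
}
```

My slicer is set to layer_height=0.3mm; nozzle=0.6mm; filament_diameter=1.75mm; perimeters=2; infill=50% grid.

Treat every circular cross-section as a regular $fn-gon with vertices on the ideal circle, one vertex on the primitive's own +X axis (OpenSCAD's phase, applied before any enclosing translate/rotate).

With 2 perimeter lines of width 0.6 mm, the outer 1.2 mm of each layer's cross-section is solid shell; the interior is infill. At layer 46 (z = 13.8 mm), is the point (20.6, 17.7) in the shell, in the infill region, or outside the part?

At z = 13.8 mm: the cylinder is absent (z outside [0, 4.5]); the cube at (11.5, 14) is present — its section is the full 17×16.5 rectangle; the cube at (12, -2.5) is present — its section is the full 17×28.5 rectangle; Combining (union): the regions partially overlap (shared area 198.00 mm²), so overlapping operands fuse into one piece — 1 connected region. Overall, the cross-section is a single solid region. The nearest boundary edge runs (29.00, 26.00)→(29.00, -2.50); distance from the point to it = 8.40 mm. The point is inside the cross-section and 8.40 mm from the nearest boundary — more than the 1.2 mm shell width (2 × 0.6), so it's in the infill interior.

infill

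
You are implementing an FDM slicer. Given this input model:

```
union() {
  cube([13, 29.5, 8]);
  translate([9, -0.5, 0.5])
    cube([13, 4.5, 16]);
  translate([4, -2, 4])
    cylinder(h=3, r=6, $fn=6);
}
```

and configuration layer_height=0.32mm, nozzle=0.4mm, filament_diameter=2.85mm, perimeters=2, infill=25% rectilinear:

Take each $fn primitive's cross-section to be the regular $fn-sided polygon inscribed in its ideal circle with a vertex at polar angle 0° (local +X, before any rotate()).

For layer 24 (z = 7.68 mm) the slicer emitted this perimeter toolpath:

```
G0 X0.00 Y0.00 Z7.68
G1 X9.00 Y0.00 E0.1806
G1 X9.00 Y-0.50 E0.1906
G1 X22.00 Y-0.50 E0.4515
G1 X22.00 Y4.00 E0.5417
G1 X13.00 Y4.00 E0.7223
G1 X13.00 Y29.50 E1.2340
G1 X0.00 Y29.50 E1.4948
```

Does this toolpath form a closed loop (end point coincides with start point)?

no

Start point (G0): (0.00, 0.00). End point (last G1): the path does not return to the start — open.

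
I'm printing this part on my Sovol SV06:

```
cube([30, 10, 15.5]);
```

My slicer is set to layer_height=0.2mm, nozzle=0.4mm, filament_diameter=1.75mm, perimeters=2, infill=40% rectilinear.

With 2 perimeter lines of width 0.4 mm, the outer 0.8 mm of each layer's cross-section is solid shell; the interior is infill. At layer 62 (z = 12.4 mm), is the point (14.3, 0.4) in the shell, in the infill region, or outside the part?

shell

At z = 12.4 mm: the 30×10 cube contributes its full rectangle. Overall, the cross-section is a single solid region. The nearest boundary edge runs (0.00, 0.00)→(30.00, 0.00); distance from the point to it = 0.40 mm. The point is inside the cross-section, 0.40 mm from the nearest boundary — within the 0.8 mm shell band (2 × 0.4).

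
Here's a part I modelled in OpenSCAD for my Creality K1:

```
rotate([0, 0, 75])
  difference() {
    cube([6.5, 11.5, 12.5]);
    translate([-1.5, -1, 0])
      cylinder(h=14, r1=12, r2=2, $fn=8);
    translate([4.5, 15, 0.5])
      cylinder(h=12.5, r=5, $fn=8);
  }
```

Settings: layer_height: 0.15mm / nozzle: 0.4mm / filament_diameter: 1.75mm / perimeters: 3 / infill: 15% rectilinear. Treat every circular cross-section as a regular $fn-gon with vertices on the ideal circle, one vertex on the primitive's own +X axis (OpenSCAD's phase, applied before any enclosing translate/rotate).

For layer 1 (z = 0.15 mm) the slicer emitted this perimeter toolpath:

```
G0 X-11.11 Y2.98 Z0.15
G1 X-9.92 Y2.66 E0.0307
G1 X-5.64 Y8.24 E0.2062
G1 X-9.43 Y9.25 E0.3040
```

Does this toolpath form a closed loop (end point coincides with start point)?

Start point (G0): (-11.11, 2.98). End point (last G1): the path does not return to the start — open.

no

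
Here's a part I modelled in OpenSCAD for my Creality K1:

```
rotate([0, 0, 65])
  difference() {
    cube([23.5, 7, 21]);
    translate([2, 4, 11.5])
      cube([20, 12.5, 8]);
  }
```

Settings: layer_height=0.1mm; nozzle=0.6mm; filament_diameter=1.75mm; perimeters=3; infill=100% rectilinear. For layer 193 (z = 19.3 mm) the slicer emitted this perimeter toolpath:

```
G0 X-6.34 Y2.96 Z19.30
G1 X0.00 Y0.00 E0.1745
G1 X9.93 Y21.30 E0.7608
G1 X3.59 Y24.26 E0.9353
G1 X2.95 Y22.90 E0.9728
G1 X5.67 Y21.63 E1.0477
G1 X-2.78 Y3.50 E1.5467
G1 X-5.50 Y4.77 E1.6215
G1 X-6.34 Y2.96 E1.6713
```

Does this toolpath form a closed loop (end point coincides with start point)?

Start point (G0): (-6.34, 2.96). End point (last G1): the path returns to the start — closed.

yes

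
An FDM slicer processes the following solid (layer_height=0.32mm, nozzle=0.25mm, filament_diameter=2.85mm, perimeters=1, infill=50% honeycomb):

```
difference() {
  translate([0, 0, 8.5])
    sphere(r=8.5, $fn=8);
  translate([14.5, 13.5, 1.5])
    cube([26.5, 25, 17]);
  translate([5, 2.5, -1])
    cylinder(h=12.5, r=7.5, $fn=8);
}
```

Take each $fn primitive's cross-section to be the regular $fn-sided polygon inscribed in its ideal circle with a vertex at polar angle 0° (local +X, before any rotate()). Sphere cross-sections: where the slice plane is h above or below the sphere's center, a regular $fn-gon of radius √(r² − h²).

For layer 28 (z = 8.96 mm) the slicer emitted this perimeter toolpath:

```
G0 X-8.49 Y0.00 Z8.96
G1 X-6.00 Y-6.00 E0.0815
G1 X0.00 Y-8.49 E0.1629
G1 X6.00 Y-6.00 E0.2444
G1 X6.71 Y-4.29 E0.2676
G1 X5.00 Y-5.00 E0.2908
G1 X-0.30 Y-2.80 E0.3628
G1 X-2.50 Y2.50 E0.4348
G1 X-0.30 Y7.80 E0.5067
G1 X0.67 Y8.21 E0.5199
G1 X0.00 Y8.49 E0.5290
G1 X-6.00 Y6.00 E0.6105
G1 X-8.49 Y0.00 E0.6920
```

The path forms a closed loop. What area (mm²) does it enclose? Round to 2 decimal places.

106.56 mm²

Apply the shoelace formula to the sequence of (X, Y) vertices; enclosed area = 106.56 mm².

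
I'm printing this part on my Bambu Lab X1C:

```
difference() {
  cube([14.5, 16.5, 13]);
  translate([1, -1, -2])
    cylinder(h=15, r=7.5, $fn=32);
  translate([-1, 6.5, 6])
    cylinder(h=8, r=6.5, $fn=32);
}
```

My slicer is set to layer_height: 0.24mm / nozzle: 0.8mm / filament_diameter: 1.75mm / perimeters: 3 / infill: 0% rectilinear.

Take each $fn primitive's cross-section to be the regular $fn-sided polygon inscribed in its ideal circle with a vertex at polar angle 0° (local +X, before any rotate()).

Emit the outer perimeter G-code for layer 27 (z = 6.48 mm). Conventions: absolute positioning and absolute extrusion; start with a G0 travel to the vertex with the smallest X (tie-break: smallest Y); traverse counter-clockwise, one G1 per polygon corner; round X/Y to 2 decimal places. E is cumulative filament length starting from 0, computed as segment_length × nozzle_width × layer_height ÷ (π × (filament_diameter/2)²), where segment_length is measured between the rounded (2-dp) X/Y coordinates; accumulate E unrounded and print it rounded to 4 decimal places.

G0 X0.00 Y12.90 Z6.48
G1 X0.27 Y12.88 E0.0216
G1 X1.49 Y12.51 E0.1234
G1 X2.61 Y11.90 E0.2252
G1 X3.60 Y11.10 E0.3268
G1 X4.40 Y10.11 E0.4284
G1 X5.01 Y8.99 E0.5302
G1 X5.38 Y7.77 E0.6320
G1 X5.50 Y6.50 E0.7338
G1 X5.38 Y5.23 E0.8356
G1 X5.33 Y5.10 E0.8467
G1 X6.30 Y4.30 E0.9471
G1 X7.24 Y3.17 E1.0644
G1 X7.93 Y1.87 E1.1819
G1 X8.36 Y0.46 E1.2996
G1 X8.40 Y0.00 E1.3364
G1 X14.50 Y0.00 E1.8234
G1 X14.50 Y16.50 E3.1405
G1 X0.00 Y16.50 E4.2979
G1 X0.00 Y12.90 E4.5853

At z = 6.48 mm: the cube (footprint 14.5×16.5) is included at this height; the cylinder at (1, -1): section is a regular 32-gon, circumradius r=7.5; the r=6.5 cylinder at (-1, 6.5) contributes a regular 32-gon of circumradius 6.5; Taking the first minus the rest: starting from the 14.5×16.5 cube, the r=7.5 cylinder at (1, -1) partially overlaps it — only the 42.90 mm² overlap (of its 175.58 mm²) is removed, clipping the outline; the r=6.5 cylinder at (-1, 6.5) partially overlaps it — only the 28.72 mm² overlap (of its 131.88 mm²) is removed, clipping the outline — 1 connected region. The outline is a single polygon with 19 vertices. Extrusion per mm of travel: 0.8 × 0.24 / (π × 0.875²) = 0.079824. Accumulating E over each segment gives final E = 4.5853.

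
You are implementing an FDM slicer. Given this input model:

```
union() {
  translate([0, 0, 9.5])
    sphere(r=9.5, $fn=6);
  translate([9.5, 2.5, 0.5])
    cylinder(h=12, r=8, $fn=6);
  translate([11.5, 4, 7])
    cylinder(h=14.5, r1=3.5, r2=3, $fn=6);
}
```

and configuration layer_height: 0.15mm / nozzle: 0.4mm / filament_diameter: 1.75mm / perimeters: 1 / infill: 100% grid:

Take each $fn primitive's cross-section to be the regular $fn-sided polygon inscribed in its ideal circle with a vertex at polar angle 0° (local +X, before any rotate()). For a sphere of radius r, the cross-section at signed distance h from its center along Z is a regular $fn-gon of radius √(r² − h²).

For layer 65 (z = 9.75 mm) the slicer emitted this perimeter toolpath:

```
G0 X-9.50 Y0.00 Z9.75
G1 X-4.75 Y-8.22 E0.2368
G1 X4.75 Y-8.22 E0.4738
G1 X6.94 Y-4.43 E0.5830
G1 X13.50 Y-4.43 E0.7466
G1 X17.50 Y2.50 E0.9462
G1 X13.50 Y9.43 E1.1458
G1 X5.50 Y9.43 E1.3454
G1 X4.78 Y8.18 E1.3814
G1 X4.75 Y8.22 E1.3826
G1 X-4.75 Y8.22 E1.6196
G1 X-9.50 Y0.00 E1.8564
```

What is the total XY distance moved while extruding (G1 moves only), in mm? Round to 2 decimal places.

Sum the Euclidean lengths of each G1 segment: total = 74.42 mm.

74.42 mm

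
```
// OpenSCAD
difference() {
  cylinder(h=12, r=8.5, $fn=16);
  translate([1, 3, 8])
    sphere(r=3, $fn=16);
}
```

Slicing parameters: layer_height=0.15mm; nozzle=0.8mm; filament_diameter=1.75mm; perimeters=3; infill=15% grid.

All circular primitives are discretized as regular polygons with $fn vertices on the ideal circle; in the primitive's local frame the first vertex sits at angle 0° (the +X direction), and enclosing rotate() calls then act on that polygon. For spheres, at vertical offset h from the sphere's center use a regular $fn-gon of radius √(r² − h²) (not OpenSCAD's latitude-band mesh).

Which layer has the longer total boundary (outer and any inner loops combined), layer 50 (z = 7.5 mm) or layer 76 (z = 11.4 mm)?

layer 50 (z = 7.5 mm)

Layer 50 (z = 7.5): the cylinder: section is a regular 16-gon, circumradius r=8.5 (perimeter = 2·16·8.500·sin(180°/16) = 53.06 mm); the r=3 sphere at (1, 3) slices to a regular 16-gon of circumradius 2.958 (√(r²−h²) with h=0.5 from center) (perimeter = 2·16·2.958·sin(180°/16) = 18.47 mm); After the difference (first − rest): starting from the r=8.5 cylinder, the r=3 sphere at (1, 3) lies wholly inside it (removes its full 26.79 mm² and its 18.47 mm outline becomes a hole wall) — boundary (outer + 1 inner loop) = 71.53 mm. So its perimeter = 71.53 mm. Layer 76 (z = 11.4): the r=8.5 cylinder gives a regular 16-gon of circumradius 8.5 (constant along its height) (perimeter = 2·16·8.500·sin(180°/16) = 53.06 mm); the sphere at (1, 3) is absent (|z−center|=3.400 > r=3); Subtracting the remaining from the first: none of the subtracted shapes is present at this height, so the r=8.5 cylinder is unchanged — boundary = 53.06 mm. So its perimeter = 53.06 mm. Layer 50 is larger (71.53 vs 53.06 mm).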